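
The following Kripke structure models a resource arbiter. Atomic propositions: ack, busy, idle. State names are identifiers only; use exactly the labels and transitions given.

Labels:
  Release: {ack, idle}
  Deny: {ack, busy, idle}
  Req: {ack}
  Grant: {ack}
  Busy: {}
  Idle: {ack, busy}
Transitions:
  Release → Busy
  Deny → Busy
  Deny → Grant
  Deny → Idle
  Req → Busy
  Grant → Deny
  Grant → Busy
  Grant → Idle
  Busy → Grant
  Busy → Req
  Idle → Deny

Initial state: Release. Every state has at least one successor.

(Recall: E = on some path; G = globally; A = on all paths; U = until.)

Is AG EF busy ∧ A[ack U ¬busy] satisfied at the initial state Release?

States satisfying EF busy: {Release, Deny, Req, Grant, Busy, Idle}.
States satisfying AG EF busy: {Release, Deny, Req, Grant, Busy, Idle}.
States satisfying ack: {Release, Deny, Req, Grant, Idle}.
States satisfying ¬busy: {Release, Req, Grant, Busy}.
States satisfying A[ack U ¬busy]: {Release, Req, Grant, Busy}.
States satisfying AG EF busy ∧ A[ack U ¬busy]: {Release, Req, Grant, Busy}.
Release ∈ Sat(AG EF busy ∧ A[ack U ¬busy]).

Yes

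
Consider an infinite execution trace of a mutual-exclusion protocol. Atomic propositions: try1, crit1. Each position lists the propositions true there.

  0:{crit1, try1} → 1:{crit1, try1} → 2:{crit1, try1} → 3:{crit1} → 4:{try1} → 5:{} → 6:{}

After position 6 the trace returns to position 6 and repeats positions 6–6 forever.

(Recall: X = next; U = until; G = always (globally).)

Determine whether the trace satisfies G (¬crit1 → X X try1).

Violated

¬crit1 → X X try1 must hold at every position from 0 onward. It fails at position 4, so G (¬crit1 → X X try1) is false.
Positions where ¬crit1 holds: 4, 5, 6.
Check X X try1 at each: 4→fails, 5→fails, 6→fails.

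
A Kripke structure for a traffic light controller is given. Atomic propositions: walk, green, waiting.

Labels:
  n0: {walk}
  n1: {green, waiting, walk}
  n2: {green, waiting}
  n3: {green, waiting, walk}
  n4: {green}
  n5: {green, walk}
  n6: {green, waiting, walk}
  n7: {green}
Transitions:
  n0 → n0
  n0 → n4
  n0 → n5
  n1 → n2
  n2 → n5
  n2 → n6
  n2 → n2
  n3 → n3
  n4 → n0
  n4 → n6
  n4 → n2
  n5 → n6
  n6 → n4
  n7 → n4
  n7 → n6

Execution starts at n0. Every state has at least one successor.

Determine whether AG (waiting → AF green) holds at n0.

States satisfying waiting → AF green: {n0, n1, n2, n3, n4, n5, n6, n7}.
States satisfying AG (waiting → AF green): {n0, n1, n2, n3, n4, n5, n6, n7}.
Every state reachable from n0 satisfies waiting → AF green.
n0 ∈ Sat(AG (waiting → AF green)).

Yes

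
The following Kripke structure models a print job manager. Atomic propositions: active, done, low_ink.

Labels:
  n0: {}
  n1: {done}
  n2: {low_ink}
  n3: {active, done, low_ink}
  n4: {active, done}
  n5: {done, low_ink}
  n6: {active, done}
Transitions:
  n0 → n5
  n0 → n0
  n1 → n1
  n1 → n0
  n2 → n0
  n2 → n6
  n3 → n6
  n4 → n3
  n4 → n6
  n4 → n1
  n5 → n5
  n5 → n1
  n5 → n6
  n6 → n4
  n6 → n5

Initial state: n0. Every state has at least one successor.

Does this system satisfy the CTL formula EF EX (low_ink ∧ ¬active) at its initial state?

Satisfied

States satisfying EX (low_ink ∧ ¬active): {n0, n5, n6}.
States satisfying EF EX (low_ink ∧ ¬active): {n0, n1, n2, n3, n4, n5, n6}.
Some path from n0 reaches a state where EX (low_ink ∧ ¬active) holds.
n0 ∈ Sat(EF EX (low_ink ∧ ¬active)).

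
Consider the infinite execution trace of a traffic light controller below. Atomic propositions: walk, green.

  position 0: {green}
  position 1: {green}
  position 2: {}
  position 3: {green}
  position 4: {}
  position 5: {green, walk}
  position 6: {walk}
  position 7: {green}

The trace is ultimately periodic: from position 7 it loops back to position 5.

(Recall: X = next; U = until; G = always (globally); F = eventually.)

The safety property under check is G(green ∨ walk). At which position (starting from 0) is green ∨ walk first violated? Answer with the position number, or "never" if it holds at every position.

Check green ∨ walk at each position in order: 0 ✓, 1 ✓.
At position 2 the labels are {}, so green ∨ walk is false there. This is the first violation.

2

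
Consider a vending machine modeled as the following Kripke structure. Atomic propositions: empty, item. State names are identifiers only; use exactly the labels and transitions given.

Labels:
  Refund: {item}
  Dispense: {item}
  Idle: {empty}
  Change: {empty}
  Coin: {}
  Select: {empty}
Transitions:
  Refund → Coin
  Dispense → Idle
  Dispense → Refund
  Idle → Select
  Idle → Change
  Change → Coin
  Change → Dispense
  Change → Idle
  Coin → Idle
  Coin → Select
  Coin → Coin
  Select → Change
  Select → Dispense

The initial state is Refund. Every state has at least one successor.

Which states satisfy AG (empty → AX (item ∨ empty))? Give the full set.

none

States satisfying empty → AX (item ∨ empty): {Refund, Dispense, Idle, Coin, Select}.
States satisfying AG (empty → AX (item ∨ empty)): ∅.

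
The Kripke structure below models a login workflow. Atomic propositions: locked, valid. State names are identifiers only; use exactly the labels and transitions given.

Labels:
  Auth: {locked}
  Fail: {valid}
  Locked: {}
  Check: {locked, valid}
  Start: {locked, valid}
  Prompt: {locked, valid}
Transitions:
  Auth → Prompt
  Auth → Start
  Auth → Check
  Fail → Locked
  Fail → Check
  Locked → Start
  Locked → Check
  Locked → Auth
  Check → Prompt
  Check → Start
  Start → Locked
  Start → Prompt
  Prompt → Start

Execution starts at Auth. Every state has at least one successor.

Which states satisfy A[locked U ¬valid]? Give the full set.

{Auth, Locked}

States satisfying locked: {Auth, Check, Start, Prompt}.
States satisfying ¬valid: {Auth, Locked}.
States satisfying A[locked U ¬valid]: {Auth, Locked}.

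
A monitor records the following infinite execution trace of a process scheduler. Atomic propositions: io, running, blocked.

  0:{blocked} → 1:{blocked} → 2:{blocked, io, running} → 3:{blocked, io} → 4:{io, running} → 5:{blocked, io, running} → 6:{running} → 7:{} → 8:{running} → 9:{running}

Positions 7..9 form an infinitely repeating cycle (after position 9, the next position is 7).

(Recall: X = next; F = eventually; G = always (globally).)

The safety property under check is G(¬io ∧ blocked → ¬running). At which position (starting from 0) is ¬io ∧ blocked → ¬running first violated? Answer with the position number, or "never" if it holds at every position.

¬io ∧ blocked → ¬running holds at every position 0..9, and those are all the positions the trace ever visits, so the invariant G(¬io ∧ blocked → ¬running) is never violated.

never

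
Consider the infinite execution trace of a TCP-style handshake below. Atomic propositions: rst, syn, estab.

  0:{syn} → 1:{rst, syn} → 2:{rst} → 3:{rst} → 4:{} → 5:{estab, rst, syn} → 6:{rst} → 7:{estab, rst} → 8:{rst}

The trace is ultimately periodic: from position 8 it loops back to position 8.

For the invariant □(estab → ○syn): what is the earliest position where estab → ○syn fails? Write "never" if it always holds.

5

Check estab → ○syn at each position in order: 0 ✓, 1 ✓, 2 ✓, 3 ✓, 4 ✓.
At position 5 the labels are {estab, rst, syn} and the next position 6 has {rst}, so estab → ○syn is false there. This is the first violation.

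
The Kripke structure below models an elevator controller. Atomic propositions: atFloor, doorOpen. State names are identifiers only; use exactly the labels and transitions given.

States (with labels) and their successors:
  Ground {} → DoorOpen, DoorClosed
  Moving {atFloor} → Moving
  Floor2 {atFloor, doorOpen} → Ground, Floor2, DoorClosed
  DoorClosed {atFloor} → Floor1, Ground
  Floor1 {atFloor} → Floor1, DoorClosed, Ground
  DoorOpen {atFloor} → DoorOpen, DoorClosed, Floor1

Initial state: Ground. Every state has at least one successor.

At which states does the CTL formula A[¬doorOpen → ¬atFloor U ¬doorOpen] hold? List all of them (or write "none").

States satisfying ¬doorOpen → ¬atFloor: {Ground, Floor2}.
States satisfying ¬doorOpen: {Ground, Moving, DoorClosed, Floor1, DoorOpen}.
States satisfying A[¬doorOpen → ¬atFloor U ¬doorOpen]: {Ground, Moving, DoorClosed, Floor1, DoorOpen}.

{Ground, Moving, DoorClosed, Floor1, DoorOpen}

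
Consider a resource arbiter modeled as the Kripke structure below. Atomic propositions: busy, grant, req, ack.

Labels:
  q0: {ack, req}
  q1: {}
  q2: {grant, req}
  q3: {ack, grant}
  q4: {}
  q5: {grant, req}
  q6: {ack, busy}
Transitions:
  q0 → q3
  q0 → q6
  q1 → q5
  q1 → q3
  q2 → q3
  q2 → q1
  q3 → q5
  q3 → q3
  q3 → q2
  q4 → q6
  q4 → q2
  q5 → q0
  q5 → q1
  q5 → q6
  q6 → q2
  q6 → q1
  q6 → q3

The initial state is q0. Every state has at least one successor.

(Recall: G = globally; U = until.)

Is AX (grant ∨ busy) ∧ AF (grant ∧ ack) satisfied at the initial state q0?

States satisfying grant ∨ busy: {q2, q3, q5, q6}.
States satisfying AX (grant ∨ busy): {q0, q1, q3, q4}.
States satisfying grant ∧ ack: {q3}.
States satisfying AF (grant ∧ ack): {q3}.
States satisfying AX (grant ∨ busy) ∧ AF (grant ∧ ack): {q3}.
q0 ∉ Sat(AX (grant ∨ busy) ∧ AF (grant ∧ ack)).

No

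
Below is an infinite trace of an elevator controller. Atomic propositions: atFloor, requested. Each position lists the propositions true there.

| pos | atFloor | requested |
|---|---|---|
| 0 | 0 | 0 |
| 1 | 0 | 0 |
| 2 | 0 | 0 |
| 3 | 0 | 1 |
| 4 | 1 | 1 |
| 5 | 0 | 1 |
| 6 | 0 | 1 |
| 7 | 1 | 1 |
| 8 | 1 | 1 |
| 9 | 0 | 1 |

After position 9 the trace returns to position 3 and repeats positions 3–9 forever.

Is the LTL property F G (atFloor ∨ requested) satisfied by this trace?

G (atFloor ∨ requested) holds at position 3, which is reachable from 0, so F G (atFloor ∨ requested) holds.

Satisfied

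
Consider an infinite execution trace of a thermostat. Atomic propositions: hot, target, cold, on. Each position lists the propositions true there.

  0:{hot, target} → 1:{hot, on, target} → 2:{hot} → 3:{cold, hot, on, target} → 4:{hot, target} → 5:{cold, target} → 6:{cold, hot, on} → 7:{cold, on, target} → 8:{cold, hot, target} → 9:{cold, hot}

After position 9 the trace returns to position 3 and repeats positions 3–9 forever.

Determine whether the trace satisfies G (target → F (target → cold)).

Holds

target → F (target → cold) holds at every position 0..9, and those are all positions ever visited, so G (target → F (target → cold)) holds.
Positions where target holds: 0, 1, 3, 4, 5, 7, 8.
Check F (target → cold) at each: 0→ok, 1→ok, 3→ok, 4→ok, 5→ok, 7→ok, 8→ok.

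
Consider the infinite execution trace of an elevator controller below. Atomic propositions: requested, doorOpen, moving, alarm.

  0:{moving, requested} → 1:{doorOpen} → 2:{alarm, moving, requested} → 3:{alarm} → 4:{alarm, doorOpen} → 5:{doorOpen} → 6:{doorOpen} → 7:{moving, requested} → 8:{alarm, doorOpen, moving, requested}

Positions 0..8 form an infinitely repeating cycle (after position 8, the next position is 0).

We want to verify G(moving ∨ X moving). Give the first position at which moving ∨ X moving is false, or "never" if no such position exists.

Check moving ∨ X moving at each position in order: 0 ✓, 1 ✓, 2 ✓.
At position 3 the labels are {alarm} and the next position 4 has {alarm, doorOpen}, so moving ∨ X moving is false there. This is the first violation.

3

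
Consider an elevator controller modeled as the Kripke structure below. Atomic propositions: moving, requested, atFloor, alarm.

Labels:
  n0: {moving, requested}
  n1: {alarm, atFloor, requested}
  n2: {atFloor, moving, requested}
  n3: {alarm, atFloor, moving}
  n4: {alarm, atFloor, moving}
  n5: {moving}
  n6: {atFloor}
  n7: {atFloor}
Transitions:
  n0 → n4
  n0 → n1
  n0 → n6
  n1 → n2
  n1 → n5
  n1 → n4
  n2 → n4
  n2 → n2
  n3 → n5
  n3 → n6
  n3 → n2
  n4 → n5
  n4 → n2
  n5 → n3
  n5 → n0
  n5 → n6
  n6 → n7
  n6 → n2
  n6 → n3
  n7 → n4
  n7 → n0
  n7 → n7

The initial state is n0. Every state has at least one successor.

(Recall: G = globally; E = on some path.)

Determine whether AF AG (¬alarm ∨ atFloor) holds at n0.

States satisfying AG (¬alarm ∨ atFloor): {n0, n1, n2, n3, n4, n5, n6, n7}.
States satisfying AF AG (¬alarm ∨ atFloor): {n0, n1, n2, n3, n4, n5, n6, n7}.
n0 ∈ Sat(AF AG (¬alarm ∨ atFloor)).

Satisfied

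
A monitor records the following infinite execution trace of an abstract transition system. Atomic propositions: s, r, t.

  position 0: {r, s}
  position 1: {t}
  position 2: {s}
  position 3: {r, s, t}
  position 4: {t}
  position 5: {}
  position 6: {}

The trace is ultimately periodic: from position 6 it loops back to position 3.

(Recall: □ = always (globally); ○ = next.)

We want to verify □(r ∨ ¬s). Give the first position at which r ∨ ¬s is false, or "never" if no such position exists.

Check r ∨ ¬s at each position in order: 0 ✓, 1 ✓.
At position 2 the labels are {s}, so r ∨ ¬s is false there. This is the first violation.

2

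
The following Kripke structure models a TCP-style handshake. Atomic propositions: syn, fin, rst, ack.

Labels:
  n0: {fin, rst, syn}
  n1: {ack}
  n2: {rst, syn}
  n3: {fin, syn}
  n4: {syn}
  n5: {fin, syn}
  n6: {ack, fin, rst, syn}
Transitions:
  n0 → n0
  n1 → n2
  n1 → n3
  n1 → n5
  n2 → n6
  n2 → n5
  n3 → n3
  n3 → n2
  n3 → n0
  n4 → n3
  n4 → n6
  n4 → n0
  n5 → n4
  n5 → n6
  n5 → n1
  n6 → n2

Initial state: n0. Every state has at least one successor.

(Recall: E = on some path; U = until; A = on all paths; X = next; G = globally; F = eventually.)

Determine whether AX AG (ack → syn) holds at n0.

States satisfying AG (ack → syn): {n0}.
States satisfying AX AG (ack → syn): {n0}.
n0 ∈ Sat(AX AG (ack → syn)).

Satisfied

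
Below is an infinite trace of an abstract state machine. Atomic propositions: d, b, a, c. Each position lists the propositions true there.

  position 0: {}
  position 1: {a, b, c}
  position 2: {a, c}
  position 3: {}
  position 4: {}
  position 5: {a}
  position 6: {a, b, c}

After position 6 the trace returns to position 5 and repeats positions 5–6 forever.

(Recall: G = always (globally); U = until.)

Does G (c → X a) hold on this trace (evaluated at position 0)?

c → X a must hold at every position from 0 onward. It fails at position 2, so G (c → X a) is false.
Positions where c holds: 1, 2, 6.
Check X a at each: 1→ok, 2→fails, 6→ok.

Does not hold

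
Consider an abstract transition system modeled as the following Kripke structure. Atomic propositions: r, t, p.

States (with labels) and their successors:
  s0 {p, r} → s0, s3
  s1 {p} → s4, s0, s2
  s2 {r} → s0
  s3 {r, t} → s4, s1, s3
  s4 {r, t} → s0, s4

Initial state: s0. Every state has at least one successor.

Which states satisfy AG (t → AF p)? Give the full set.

States satisfying t → AF p: {s0, s1, s2}.
States satisfying AG (t → AF p): ∅.

none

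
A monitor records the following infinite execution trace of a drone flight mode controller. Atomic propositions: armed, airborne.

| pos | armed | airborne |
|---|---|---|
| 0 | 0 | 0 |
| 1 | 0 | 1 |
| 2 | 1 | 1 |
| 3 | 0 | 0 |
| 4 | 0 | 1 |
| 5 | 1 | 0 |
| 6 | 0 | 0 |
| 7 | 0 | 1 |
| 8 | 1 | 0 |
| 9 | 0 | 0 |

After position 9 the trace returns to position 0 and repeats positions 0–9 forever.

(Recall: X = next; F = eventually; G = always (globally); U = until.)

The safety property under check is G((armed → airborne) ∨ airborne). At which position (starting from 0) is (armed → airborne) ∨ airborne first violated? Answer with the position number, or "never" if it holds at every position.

Check (armed → airborne) ∨ airborne at each position in order: 0 ✓, 1 ✓, 2 ✓, 3 ✓, 4 ✓.
At position 5 the labels are {armed}, so (armed → airborne) ∨ airborne is false there. This is the first violation.

5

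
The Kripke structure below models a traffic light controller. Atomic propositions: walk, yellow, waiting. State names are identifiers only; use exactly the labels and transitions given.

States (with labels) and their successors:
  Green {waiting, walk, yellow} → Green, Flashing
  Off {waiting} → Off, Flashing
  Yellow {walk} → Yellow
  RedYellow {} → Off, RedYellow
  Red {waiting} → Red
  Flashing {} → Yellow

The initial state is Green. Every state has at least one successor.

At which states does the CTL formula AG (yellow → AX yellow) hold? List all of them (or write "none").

{Off, Yellow, RedYellow, Red, Flashing}

States satisfying yellow → AX yellow: {Off, Yellow, RedYellow, Red, Flashing}.
States satisfying AG (yellow → AX yellow): {Off, Yellow, RedYellow, Red, Flashing}.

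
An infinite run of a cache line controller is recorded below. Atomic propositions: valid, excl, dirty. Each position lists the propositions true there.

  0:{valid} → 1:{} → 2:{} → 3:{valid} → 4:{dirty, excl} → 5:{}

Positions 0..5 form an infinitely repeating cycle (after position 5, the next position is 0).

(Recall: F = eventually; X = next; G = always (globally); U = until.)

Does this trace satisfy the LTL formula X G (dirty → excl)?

The position after 0 is 1; G (dirty → excl) is true there.

Yes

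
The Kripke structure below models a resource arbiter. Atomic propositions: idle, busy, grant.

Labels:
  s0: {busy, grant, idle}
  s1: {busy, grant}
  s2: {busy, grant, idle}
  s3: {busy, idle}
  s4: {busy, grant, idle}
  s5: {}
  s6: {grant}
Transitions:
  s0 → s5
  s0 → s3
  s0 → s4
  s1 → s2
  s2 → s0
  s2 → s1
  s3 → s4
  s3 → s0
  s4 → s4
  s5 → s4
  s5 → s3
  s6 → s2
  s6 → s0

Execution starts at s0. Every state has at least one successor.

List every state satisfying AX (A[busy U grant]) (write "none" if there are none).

{s1, s2, s3, s4, s5, s6}

States satisfying A[busy U grant]: {s0, s1, s2, s3, s4, s6}.
States satisfying AX (A[busy U grant]): {s1, s2, s3, s4, s5, s6}.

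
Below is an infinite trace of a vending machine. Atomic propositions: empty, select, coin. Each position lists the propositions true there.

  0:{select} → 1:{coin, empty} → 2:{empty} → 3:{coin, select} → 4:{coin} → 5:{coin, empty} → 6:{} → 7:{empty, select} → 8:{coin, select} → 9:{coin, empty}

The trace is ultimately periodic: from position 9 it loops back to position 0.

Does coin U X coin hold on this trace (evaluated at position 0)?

Walking from position 0: X coin first holds at position 0, and coin holds at every earlier position along the way, so coin U X coin holds.

Satisfied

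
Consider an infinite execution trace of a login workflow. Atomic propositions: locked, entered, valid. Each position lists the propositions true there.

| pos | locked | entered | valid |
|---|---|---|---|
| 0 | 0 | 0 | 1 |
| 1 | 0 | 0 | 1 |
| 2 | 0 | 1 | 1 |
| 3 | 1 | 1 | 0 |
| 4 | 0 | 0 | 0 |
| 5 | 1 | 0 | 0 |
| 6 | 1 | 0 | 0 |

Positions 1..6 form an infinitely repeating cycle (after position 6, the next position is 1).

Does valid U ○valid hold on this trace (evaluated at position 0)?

Walking from position 0: ○valid first holds at position 0, and valid holds at every earlier position along the way, so valid U ○valid holds.

Yes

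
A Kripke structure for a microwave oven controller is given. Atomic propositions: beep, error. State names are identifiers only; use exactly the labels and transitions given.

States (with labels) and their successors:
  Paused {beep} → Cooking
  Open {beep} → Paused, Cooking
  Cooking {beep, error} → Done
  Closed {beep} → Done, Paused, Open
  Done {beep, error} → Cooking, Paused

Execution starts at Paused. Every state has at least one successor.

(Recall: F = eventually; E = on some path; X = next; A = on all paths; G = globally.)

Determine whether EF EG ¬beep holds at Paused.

States satisfying EG ¬beep: ∅.
States satisfying EF EG ¬beep: ∅.
No suitable path/successor from Paused witnesses the formula.
Paused ∉ Sat(EF EG ¬beep).

No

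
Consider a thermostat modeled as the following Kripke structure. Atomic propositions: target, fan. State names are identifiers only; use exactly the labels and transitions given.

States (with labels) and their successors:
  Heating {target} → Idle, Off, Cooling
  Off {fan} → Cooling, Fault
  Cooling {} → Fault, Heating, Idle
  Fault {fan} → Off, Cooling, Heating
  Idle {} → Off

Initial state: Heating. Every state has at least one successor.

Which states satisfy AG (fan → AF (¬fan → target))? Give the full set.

{Heating, Off, Cooling, Fault, Idle}

States satisfying fan → AF (¬fan → target): {Heating, Off, Cooling, Fault, Idle}.
States satisfying AG (fan → AF (¬fan → target)): {Heating, Off, Cooling, Fault, Idle}.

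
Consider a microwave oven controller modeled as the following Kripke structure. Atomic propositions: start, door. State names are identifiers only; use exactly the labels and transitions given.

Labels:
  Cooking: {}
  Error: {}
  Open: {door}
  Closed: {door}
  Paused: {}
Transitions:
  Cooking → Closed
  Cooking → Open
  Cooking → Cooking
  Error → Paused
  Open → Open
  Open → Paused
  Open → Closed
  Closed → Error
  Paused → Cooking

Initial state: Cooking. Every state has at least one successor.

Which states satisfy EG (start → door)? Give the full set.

{Cooking, Error, Open, Closed, Paused}

States satisfying start → door: {Cooking, Error, Open, Closed, Paused}.
States satisfying EG (start → door): {Cooking, Error, Open, Closed, Paused}.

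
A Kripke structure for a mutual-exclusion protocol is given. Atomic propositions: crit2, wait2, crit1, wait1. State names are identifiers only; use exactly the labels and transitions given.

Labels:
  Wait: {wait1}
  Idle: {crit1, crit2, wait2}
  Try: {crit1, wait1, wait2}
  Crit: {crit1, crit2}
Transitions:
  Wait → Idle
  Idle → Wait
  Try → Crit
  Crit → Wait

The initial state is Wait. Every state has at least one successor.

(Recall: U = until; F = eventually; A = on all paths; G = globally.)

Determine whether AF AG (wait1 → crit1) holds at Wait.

Violated

States satisfying AG (wait1 → crit1): ∅.
States satisfying AF AG (wait1 → crit1): ∅.
There is a path from Wait along which AG (wait1 → crit1) never holds.
Wait ∉ Sat(AF AG (wait1 → crit1)).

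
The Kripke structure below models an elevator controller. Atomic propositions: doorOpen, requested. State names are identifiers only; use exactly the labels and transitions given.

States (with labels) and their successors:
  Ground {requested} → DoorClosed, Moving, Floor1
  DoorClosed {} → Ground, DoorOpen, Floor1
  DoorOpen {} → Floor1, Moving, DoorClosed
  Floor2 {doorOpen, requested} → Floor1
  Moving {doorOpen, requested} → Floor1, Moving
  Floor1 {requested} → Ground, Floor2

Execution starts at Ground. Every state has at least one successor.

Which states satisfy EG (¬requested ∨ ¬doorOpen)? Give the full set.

{Ground, DoorClosed, DoorOpen, Floor1}

States satisfying ¬requested ∨ ¬doorOpen: {Ground, DoorClosed, DoorOpen, Floor1}.
States satisfying EG (¬requested ∨ ¬doorOpen): {Ground, DoorClosed, DoorOpen, Floor1}.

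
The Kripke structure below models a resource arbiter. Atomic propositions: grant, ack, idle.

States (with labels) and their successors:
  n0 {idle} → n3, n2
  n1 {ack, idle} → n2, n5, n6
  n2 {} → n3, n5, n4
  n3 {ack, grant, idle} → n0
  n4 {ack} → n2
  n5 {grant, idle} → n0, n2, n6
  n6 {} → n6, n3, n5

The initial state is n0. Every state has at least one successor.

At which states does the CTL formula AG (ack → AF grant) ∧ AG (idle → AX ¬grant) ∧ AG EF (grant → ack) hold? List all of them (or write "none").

States satisfying ack → AF grant: {n0, n2, n3, n5, n6}.
States satisfying AG (ack → AF grant): ∅.
States satisfying idle → AX ¬grant: {n2, n3, n4, n5, n6}.
States satisfying AG (idle → AX ¬grant): ∅.
States satisfying AG (ack → AF grant) ∧ AG (idle → AX ¬grant): ∅.
States satisfying EF (grant → ack): {n0, n1, n2, n3, n4, n5, n6}.
States satisfying AG EF (grant → ack): {n0, n1, n2, n3, n4, n5, n6}.
States satisfying AG (ack → AF grant) ∧ AG (idle → AX ¬grant) ∧ AG EF (grant → ack): ∅.

none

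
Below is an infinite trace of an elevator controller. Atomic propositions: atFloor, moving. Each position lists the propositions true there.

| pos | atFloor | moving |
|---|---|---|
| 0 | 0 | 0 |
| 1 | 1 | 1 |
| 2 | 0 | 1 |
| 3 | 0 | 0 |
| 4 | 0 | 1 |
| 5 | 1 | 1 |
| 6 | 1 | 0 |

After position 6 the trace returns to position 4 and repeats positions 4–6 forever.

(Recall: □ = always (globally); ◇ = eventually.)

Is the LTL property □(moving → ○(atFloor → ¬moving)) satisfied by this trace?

moving → ○(atFloor → ¬moving) must hold at every position from 0 onward. It fails at position 4, so □(moving → ○(atFloor → ¬moving)) is false.
Positions where moving holds: 1, 2, 4, 5.
Check ○(atFloor → ¬moving) at each: 1→ok, 2→ok, 4→fails, 5→ok.

Does not hold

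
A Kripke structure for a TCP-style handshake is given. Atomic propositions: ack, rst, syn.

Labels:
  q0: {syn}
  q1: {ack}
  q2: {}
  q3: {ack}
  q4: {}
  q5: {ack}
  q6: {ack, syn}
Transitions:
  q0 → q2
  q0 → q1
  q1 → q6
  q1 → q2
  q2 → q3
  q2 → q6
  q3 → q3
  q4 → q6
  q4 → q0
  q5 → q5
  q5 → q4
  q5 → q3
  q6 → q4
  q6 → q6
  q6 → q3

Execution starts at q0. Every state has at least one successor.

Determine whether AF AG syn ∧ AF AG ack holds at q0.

Violated

States satisfying AG syn: ∅.
States satisfying AF AG syn: ∅.
States satisfying AG ack: {q3}.
States satisfying AF AG ack: {q3}.
States satisfying AF AG syn ∧ AF AG ack: ∅.
q0 ∉ Sat(AF AG syn ∧ AF AG ack).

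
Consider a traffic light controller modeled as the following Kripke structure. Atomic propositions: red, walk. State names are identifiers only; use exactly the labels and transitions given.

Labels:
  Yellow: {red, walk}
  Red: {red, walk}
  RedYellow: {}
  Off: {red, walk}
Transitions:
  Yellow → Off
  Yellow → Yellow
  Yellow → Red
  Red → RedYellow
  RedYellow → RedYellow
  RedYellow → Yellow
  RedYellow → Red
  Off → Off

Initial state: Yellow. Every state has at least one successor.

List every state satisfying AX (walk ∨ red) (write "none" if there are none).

States satisfying walk ∨ red: {Yellow, Red, Off}.
States satisfying AX (walk ∨ red): {Yellow, Off}.

{Yellow, Off}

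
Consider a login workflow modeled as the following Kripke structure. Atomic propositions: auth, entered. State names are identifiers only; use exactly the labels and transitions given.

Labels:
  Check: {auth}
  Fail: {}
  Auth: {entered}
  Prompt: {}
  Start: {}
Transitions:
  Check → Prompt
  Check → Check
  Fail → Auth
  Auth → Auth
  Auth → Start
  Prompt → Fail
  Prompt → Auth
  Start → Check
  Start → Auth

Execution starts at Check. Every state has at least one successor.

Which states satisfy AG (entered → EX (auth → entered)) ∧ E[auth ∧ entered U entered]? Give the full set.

States satisfying entered → EX (auth → entered): {Check, Fail, Auth, Prompt, Start}.
States satisfying AG (entered → EX (auth → entered)): {Check, Fail, Auth, Prompt, Start}.
States satisfying auth ∧ entered: ∅.
States satisfying entered: {Auth}.
States satisfying E[auth ∧ entered U entered]: {Auth}.
States satisfying AG (entered → EX (auth → entered)) ∧ E[auth ∧ entered U entered]: {Auth}.

{Auth}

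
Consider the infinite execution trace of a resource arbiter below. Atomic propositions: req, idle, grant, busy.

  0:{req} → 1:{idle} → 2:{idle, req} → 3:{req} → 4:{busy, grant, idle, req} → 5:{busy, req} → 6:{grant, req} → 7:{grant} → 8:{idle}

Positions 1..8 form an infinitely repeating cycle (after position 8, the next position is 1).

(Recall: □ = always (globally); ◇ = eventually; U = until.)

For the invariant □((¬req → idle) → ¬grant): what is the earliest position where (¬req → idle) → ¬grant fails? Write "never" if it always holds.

Check (¬req → idle) → ¬grant at each position in order: 0 ✓, 1 ✓, 2 ✓, 3 ✓.
At position 4 the labels are {busy, grant, idle, req}, so (¬req → idle) → ¬grant is false there. This is the first violation.

4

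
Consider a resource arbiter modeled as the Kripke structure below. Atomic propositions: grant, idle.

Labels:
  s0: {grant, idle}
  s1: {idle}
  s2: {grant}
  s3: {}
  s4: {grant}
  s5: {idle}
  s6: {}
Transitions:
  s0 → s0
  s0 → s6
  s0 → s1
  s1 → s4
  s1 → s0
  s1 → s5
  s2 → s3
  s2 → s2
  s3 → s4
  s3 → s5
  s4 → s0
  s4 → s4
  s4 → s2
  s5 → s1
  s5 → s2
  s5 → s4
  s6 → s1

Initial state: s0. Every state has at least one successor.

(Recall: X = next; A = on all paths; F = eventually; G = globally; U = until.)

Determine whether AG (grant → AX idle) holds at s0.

No

States satisfying grant → AX idle: {s1, s3, s5, s6}.
States satisfying AG (grant → AX idle): ∅.
s0 is reachable from s0 and violates grant → AX idle, so AG fails at s0.
s0 ∉ Sat(AG (grant → AX idle)).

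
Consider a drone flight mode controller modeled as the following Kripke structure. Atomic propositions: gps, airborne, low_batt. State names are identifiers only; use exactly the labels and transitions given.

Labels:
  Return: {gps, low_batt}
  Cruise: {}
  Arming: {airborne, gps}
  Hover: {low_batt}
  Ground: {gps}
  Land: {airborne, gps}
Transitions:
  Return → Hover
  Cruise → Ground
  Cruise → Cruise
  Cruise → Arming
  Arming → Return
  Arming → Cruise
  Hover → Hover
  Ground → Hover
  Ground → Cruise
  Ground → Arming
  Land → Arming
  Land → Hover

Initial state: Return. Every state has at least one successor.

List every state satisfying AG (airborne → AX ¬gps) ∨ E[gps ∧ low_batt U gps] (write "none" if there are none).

States satisfying airborne → AX ¬gps: {Return, Cruise, Hover, Ground}.
States satisfying AG (airborne → AX ¬gps): {Return, Hover}.
States satisfying gps ∧ low_batt: {Return}.
States satisfying gps: {Return, Arming, Ground, Land}.
States satisfying E[gps ∧ low_batt U gps]: {Return, Arming, Ground, Land}.
States satisfying AG (airborne → AX ¬gps) ∨ E[gps ∧ low_batt U gps]: {Return, Arming, Hover, Ground, Land}.

{Return, Arming, Hover, Ground, Land}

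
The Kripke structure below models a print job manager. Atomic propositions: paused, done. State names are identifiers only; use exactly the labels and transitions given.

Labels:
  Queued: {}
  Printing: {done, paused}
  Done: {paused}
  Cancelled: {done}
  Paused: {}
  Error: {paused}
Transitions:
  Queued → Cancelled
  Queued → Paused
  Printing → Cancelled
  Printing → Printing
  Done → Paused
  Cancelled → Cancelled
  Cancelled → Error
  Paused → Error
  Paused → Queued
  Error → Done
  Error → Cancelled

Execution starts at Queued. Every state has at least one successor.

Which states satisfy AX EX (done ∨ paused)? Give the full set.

{Queued, Printing, Done, Cancelled, Paused}

States satisfying EX (done ∨ paused): {Queued, Printing, Cancelled, Paused, Error}.
States satisfying AX EX (done ∨ paused): {Queued, Printing, Done, Cancelled, Paused}.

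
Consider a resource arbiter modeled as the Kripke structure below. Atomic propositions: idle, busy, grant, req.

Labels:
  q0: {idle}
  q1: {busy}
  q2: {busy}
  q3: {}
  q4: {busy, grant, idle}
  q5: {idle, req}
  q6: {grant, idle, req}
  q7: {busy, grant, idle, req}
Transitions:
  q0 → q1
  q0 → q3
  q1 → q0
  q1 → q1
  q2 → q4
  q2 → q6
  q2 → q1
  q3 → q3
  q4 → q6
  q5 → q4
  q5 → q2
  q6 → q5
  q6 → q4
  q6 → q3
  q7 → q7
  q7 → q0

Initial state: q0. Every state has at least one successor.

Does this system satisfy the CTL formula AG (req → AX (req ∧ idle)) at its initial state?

Holds

States satisfying req → AX (req ∧ idle): {q0, q1, q2, q3, q4}.
States satisfying AG (req → AX (req ∧ idle)): {q0, q1, q3}.
Every state reachable from q0 satisfies req → AX (req ∧ idle).
q0 ∈ Sat(AG (req → AX (req ∧ idle))).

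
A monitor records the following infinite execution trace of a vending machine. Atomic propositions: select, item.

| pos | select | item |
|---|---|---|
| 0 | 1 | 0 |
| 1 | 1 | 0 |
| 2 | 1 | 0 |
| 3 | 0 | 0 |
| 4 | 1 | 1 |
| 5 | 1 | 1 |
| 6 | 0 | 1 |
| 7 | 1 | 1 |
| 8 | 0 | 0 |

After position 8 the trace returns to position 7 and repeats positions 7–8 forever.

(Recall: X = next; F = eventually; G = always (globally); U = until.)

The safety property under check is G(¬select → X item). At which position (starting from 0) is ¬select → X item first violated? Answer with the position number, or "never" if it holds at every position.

never

¬select → X item holds at every position 0..8, and those are all the positions the trace ever visits, so the invariant G(¬select → X item) is never violated.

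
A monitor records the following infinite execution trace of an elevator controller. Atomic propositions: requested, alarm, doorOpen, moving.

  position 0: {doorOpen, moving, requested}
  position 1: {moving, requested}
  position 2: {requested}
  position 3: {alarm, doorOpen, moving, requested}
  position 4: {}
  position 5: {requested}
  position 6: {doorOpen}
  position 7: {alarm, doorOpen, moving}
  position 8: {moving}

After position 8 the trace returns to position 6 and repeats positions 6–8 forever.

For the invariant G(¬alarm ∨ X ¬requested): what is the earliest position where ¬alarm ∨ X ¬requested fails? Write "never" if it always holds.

¬alarm ∨ X ¬requested holds at every position 0..8, and those are all the positions the trace ever visits, so the invariant G(¬alarm ∨ X ¬requested) is never violated.

never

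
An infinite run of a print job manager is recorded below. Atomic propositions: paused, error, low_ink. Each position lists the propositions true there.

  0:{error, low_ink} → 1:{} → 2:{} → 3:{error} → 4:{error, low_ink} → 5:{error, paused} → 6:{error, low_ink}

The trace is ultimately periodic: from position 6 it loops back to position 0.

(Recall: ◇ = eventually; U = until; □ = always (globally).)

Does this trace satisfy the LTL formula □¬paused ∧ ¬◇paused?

Does not hold

¬paused must hold at every position from 0 onward. It fails at position 5, so □¬paused is false.
At position 0: □¬paused is false; ¬◇paused is false; so □¬paused ∧ ¬◇paused is false.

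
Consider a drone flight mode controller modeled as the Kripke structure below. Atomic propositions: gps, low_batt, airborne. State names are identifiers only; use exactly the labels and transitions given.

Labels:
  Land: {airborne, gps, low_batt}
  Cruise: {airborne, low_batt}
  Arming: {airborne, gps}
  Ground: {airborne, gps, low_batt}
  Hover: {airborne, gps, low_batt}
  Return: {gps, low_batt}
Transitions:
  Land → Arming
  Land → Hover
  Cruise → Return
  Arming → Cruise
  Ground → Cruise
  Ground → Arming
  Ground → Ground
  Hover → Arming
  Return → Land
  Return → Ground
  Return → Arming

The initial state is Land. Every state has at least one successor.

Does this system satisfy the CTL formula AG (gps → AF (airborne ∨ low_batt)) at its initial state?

Satisfied

States satisfying gps → AF (airborne ∨ low_batt): {Land, Cruise, Arming, Ground, Hover, Return}.
States satisfying AG (gps → AF (airborne ∨ low_batt)): {Land, Cruise, Arming, Ground, Hover, Return}.
Every state reachable from Land satisfies gps → AF (airborne ∨ low_batt).
Land ∈ Sat(AG (gps → AF (airborne ∨ low_batt))).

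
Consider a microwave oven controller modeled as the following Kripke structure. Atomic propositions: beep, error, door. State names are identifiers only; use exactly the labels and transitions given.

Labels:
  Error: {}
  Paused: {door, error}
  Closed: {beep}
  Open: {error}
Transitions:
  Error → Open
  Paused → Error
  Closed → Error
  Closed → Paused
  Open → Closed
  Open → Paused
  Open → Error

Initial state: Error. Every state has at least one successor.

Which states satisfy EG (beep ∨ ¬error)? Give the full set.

States satisfying beep ∨ ¬error: {Error, Closed}.
States satisfying EG (beep ∨ ¬error): ∅.

none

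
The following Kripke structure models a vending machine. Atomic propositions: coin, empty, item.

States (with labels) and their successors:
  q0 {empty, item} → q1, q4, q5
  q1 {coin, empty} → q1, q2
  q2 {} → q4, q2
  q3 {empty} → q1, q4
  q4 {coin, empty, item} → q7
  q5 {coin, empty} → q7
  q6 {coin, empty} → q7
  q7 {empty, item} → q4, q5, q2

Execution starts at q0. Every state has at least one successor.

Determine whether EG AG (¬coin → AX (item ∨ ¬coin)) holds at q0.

States satisfying AG (¬coin → AX (item ∨ ¬coin)): ∅.
States satisfying EG AG (¬coin → AX (item ∨ ¬coin)): ∅.
No suitable path/successor from q0 witnesses the formula.
q0 ∉ Sat(EG AG (¬coin → AX (item ∨ ¬coin))).

Violated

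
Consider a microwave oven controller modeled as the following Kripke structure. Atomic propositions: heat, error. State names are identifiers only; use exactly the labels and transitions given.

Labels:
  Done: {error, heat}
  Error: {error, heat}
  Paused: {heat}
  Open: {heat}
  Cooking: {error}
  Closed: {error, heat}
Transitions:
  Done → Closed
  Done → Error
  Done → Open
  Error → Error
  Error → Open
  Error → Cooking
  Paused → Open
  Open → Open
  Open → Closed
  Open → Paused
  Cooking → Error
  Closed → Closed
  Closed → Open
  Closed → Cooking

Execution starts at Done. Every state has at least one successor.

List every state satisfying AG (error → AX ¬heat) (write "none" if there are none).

none

States satisfying error → AX ¬heat: {Paused, Open}.
States satisfying AG (error → AX ¬heat): ∅.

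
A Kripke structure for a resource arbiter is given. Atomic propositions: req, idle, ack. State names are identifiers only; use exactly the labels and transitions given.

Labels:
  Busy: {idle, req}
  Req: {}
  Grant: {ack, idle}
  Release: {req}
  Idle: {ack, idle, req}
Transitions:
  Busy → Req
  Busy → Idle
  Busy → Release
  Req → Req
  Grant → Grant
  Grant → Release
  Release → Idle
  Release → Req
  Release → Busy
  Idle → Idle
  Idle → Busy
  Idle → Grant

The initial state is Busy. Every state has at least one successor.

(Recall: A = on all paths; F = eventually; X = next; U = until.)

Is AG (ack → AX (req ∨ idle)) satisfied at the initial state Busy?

States satisfying ack → AX (req ∨ idle): {Busy, Req, Grant, Release, Idle}.
States satisfying AG (ack → AX (req ∨ idle)): {Busy, Req, Grant, Release, Idle}.
Every state reachable from Busy satisfies ack → AX (req ∨ idle).
Busy ∈ Sat(AG (ack → AX (req ∨ idle))).

Satisfied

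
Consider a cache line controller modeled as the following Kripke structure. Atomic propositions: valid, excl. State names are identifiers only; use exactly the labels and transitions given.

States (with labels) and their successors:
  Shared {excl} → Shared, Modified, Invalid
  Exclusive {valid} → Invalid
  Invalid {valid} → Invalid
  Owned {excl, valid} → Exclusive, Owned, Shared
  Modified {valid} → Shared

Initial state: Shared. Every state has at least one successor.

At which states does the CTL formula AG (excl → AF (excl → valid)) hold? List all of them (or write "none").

{Exclusive, Invalid}

States satisfying excl → AF (excl → valid): {Exclusive, Invalid, Owned, Modified}.
States satisfying AG (excl → AF (excl → valid)): {Exclusive, Invalid}.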